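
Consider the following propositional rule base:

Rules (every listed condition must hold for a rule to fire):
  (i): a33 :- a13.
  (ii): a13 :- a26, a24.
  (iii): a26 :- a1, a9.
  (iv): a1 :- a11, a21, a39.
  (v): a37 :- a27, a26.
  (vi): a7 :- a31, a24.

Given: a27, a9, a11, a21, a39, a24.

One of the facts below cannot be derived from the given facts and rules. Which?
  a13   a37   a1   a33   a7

Round 1 — (iv), derive a1.
Round 2 — (iii), derive a26.
Round 3 — (ii), (v), derive a13, a37.
Round 4 — (i), derive a33.
Derived: a13 (round 3), a33 (round 4), a37 (round 3), a1 (round 1). a7 never appears in any round.

a7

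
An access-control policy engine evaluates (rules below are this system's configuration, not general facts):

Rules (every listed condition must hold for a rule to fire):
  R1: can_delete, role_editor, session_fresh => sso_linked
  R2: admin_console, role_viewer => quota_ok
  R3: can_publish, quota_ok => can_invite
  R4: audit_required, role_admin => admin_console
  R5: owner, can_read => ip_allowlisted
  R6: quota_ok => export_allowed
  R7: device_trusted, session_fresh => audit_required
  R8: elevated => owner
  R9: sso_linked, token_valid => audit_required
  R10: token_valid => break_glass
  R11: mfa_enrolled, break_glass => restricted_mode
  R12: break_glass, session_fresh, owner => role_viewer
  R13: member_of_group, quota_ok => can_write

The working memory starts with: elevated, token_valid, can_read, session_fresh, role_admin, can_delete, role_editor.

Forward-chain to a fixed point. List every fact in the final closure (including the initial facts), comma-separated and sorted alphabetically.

Round 1 fires R1, R8, R10, giving sso_linked, owner, break_glass.
Round 2 fires R5, R9, R12, giving ip_allowlisted, audit_required, role_viewer.
Round 3 fires R4, giving admin_console.
Round 4 fires R2, giving quota_ok.
Round 5 fires R6, giving export_allowed.

admin_console, audit_required, break_glass, can_delete, can_read, elevated, export_allowed, ip_allowlisted, owner, quota_ok, role_admin, role_editor, role_viewer, session_fresh, sso_linked, token_valid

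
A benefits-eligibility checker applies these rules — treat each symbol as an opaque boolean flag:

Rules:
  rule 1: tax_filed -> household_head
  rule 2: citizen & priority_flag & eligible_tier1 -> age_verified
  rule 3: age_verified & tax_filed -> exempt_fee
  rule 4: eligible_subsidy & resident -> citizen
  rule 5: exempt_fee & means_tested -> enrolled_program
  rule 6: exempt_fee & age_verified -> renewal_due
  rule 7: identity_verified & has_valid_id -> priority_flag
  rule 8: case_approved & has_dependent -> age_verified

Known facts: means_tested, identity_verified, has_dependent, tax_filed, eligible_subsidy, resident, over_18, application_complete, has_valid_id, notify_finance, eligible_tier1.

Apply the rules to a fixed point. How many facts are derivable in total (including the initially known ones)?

Round 1 — rule 1, rule 4, rule 7, derive household_head, citizen, priority_flag.
Round 2 — rule 2, derive age_verified.
Round 3 — rule 3, derive exempt_fee.
Round 4 — rule 5, rule 6, derive enrolled_program, renewal_due.
Closure: {age_verified, application_complete, citizen, eligible_subsidy, eligible_tier1, enrolled_program, exempt_fee, has_dependent, has_valid_id, household_head, identity_verified, means_tested, notify_finance, over_18, priority_flag, renewal_due, resident, tax_filed} — 18 facts.

18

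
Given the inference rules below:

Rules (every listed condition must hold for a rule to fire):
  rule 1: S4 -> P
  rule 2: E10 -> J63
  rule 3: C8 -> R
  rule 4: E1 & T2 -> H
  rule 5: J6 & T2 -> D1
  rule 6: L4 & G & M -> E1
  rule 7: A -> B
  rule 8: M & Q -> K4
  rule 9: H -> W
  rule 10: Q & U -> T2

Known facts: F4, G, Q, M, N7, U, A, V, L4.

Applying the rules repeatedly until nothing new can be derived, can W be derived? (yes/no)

[1] rule 6 [L4 & G & M -> E1]; rule 7 [A -> B]; rule 8 [M & Q -> K4]; rule 10 [Q & U -> T2]. ⇒ new: E1, B, K4, T2.
[2] rule 4 [E1 & T2 -> H]. ⇒ new: H.
[3] rule 9 [H -> W]. ⇒ new: W.
W appears in round 3, so it is derivable.

yes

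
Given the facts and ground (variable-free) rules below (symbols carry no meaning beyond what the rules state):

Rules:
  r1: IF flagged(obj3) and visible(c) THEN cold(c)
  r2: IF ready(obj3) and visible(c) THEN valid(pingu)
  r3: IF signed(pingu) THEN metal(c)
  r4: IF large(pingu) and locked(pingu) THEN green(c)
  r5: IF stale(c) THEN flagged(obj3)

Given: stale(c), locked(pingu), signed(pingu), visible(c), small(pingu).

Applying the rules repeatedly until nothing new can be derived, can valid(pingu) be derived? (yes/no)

Round 1: r3 [IF signed(pingu) THEN metal(c)]; r5 [IF stale(c) THEN flagged(obj3)]. New: metal(c), flagged(obj3).
Round 2: r1 [IF flagged(obj3) and visible(c) THEN cold(c)]. New: cold(c).
Fixed point reached. valid(pingu) is concluded only by r2; r2 needs ready(obj3) (never derived).

no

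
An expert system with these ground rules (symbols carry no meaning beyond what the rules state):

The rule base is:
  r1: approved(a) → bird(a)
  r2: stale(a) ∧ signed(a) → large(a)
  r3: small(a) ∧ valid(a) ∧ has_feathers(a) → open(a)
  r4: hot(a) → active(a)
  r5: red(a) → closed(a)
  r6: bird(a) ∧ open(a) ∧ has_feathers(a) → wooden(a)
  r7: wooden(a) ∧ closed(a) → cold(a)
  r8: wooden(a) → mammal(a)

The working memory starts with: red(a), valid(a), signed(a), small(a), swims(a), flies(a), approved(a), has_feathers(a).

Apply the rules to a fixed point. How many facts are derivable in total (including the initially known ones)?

[1] r1 [approved(a) → bird(a)]; r3 [small(a) ∧ valid(a) ∧ has_feathers(a) → open(a)]; r5 [red(a) → closed(a)]. ⇒ new: bird(a), open(a), closed(a).
[2] r6 [bird(a) ∧ open(a) ∧ has_feathers(a) → wooden(a)]. ⇒ new: wooden(a).
[3] r7 [wooden(a) ∧ closed(a) → cold(a)]; r8 [wooden(a) → mammal(a)]. ⇒ new: cold(a), mammal(a).
Closure: {approved(a), bird(a), closed(a), cold(a), flies(a), has_feathers(a), mammal(a), open(a), red(a), signed(a), small(a), swims(a), valid(a), wooden(a)} — 14 facts.

14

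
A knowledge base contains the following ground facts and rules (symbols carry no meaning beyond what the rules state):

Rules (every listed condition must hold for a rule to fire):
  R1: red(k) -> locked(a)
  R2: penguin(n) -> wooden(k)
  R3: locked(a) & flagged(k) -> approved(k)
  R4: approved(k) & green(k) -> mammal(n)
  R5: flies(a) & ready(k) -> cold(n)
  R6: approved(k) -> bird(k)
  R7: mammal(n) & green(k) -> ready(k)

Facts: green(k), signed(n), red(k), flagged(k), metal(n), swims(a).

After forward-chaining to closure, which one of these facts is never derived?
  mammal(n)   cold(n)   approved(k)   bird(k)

cold(n)

[1] R1 [red(k) -> locked(a)]. ⇒ new: locked(a).
[2] R3 [locked(a) & flagged(k) -> approved(k)]. ⇒ new: approved(k).
[3] R4 [approved(k) & green(k) -> mammal(n)]; R6 [approved(k) -> bird(k)]. ⇒ new: mammal(n), bird(k).
[4] R7 [mammal(n) & green(k) -> ready(k)]. ⇒ new: ready(k).
Derived: bird(k) (round 3), approved(k) (round 2), mammal(n) (round 3). cold(n) never appears in any round.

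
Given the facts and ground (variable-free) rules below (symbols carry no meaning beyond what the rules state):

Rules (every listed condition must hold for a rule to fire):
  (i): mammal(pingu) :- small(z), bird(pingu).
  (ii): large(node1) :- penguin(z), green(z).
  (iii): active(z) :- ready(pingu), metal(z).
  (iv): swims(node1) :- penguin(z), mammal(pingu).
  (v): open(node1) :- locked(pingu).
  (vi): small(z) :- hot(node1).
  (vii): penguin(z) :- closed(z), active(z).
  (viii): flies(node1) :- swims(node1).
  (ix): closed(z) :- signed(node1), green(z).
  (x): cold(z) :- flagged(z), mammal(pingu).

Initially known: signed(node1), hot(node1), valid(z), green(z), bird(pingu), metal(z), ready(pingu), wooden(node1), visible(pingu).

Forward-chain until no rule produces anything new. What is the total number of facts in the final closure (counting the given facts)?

17

Round 1: (iii) [active(z) :- ready(pingu), metal(z).]; (vi) [small(z) :- hot(node1).]; (ix) [closed(z) :- signed(node1), green(z).]. New: active(z), small(z), closed(z).
Round 2: (i) [mammal(pingu) :- small(z), bird(pingu).]; (vii) [penguin(z) :- closed(z), active(z).]. New: mammal(pingu), penguin(z).
Round 3: (ii) [large(node1) :- penguin(z), green(z).]; (iv) [swims(node1) :- penguin(z), mammal(pingu).]. New: large(node1), swims(node1).
Round 4: (viii) [flies(node1) :- swims(node1).]. New: flies(node1).
Closure: {active(z), bird(pingu), closed(z), flies(node1), green(z), hot(node1), large(node1), mammal(pingu), metal(z), penguin(z), ready(pingu), signed(node1), small(z), swims(node1), valid(z), visible(pingu), wooden(node1)} — 17 facts.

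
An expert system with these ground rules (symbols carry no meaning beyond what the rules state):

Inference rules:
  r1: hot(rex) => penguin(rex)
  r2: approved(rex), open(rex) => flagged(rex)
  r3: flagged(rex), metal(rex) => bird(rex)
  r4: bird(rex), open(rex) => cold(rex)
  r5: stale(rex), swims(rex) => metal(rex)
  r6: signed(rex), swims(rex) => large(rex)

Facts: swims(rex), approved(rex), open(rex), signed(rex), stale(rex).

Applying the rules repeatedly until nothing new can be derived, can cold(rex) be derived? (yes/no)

Round 1: r2 [approved(rex), open(rex) => flagged(rex)]; r5 [stale(rex), swims(rex) => metal(rex)]; r6 [signed(rex), swims(rex) => large(rex)]. Adds flagged(rex), metal(rex), large(rex).
Round 2: r3 [flagged(rex), metal(rex) => bird(rex)]. Adds bird(rex).
Round 3: r4 [bird(rex), open(rex) => cold(rex)]. Adds cold(rex).
cold(rex) appears in round 3, so it is derivable.

yes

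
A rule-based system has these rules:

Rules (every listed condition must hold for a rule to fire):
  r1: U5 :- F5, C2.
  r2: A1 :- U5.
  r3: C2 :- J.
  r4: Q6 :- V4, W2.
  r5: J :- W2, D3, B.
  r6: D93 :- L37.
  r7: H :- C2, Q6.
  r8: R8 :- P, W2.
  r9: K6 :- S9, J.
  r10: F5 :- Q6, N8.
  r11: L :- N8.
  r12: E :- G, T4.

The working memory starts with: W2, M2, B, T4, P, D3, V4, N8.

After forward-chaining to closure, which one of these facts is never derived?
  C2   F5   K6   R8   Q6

K6

Round 1 fires r4, r5, r8, r11, giving Q6, J, R8, L.
Round 2 fires r3, r10, giving C2, F5.
Round 3 fires r1, r7, giving U5, H.
Round 4 fires r2, giving A1.
Derived: Q6 (round 1), F5 (round 2), R8 (round 1), C2 (round 2). K6 never appears in any round.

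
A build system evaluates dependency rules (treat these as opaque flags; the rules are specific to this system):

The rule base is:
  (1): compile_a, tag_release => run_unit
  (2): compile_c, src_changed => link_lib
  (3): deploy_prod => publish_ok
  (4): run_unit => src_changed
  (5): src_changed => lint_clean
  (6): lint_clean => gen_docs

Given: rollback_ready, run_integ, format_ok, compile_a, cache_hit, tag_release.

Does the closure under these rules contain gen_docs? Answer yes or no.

Round 1 fires (1), giving run_unit.
Round 2 fires (4), giving src_changed.
Round 3 fires (5), giving lint_clean.
Round 4 fires (6), giving gen_docs.
gen_docs appears in round 4, so it is derivable.

yes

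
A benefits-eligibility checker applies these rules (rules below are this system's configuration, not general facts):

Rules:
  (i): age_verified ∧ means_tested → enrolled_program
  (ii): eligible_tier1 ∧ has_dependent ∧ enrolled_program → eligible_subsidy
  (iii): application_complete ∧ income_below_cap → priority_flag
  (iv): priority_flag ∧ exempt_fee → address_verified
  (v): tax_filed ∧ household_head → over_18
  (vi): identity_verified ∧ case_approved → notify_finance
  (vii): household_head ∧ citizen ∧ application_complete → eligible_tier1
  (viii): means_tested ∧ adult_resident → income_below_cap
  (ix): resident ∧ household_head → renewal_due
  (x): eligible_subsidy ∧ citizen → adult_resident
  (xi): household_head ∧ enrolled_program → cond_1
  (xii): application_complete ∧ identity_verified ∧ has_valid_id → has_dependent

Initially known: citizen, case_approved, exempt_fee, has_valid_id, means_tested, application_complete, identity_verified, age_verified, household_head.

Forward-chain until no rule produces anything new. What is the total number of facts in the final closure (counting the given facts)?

Round 1 fires (i), (vi), (vii), (xii), giving enrolled_program, notify_finance, eligible_tier1, has_dependent.
Round 2 fires (ii), (xi), giving eligible_subsidy, cond_1.
Round 3 fires (x), giving adult_resident.
Round 4 fires (viii), giving income_below_cap.
Round 5 fires (iii), giving priority_flag.
Round 6 fires (iv), giving address_verified.
Closure: {address_verified, adult_resident, age_verified, application_complete, case_approved, citizen, cond_1, eligible_subsidy, eligible_tier1, enrolled_program, exempt_fee, has_dependent, has_valid_id, household_head, identity_verified, income_below_cap, means_tested, notify_finance, priority_flag} — 19 facts.

19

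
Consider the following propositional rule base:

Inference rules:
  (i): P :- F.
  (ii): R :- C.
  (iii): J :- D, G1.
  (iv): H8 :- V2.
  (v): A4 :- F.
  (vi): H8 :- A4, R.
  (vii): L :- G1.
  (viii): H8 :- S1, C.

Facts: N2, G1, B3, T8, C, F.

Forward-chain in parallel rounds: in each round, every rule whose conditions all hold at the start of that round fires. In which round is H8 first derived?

Round 1: (i) [P :- F.]; (ii) [R :- C.]; (v) [A4 :- F.]; (vii) [L :- G1.]. Adds P, R, A4, L.
Round 2: (vi) [H8 :- A4, R.]. Adds H8.
H8 first appears in round 2.

2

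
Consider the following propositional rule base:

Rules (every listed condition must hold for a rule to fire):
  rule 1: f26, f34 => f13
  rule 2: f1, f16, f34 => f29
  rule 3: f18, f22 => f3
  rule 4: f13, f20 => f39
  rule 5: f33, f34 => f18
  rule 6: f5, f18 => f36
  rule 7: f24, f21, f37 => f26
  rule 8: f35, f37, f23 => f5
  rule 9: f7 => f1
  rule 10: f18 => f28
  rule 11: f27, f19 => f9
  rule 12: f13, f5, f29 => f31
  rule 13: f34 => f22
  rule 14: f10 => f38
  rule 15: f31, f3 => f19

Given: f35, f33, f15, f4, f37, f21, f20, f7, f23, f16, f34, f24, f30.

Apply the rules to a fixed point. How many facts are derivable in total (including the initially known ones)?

Round 1: rule 5 [f33, f34 => f18]; rule 7 [f24, f21, f37 => f26]; rule 8 [f35, f37, f23 => f5]; rule 9 [f7 => f1]; rule 13 [f34 => f22]. New: f18, f26, f5, f1, f22.
Round 2: rule 1 [f26, f34 => f13]; rule 2 [f1, f16, f34 => f29]; rule 3 [f18, f22 => f3]; rule 6 [f5, f18 => f36]; rule 10 [f18 => f28]. New: f13, f29, f3, f36, f28.
Round 3: rule 4 [f13, f20 => f39]; rule 12 [f13, f5, f29 => f31]. New: f39, f31.
Round 4: rule 15 [f31, f3 => f19]. New: f19.
Closure: {f1, f13, f15, f16, f18, f19, f20, f21, f22, f23, f24, f26, f28, f29, f3, f30, f31, f33, f34, f35, f36, f37, f39, f4, f5, f7} — 26 facts.

26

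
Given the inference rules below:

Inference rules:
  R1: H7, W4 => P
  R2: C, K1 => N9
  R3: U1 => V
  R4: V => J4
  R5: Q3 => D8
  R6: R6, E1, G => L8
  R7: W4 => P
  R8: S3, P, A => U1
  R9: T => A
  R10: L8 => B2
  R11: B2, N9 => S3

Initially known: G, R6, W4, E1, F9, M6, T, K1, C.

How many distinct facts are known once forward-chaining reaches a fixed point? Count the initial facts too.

18

Round 1 — R2, R6, R7, R9, derive N9, L8, P, A.
Round 2 — R10, derive B2.
Round 3 — R11, derive S3.
Round 4 — R8, derive U1.
Round 5 — R3, derive V.
Round 6 — R4, derive J4.
Closure: {A, B2, C, E1, F9, G, J4, K1, L8, M6, N9, P, R6, S3, T, U1, V, W4} — 18 facts.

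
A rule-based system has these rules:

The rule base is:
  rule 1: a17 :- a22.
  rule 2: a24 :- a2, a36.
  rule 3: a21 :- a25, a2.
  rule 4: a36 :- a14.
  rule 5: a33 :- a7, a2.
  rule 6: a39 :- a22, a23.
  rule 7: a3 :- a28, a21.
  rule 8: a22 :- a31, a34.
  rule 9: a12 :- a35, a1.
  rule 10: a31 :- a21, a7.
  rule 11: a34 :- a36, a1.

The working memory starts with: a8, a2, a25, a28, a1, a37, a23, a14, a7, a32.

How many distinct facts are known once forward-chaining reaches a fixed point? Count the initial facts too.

Round 1 — rule 3, rule 4, rule 5, derive a21, a36, a33.
Round 2 — rule 2, rule 7, rule 10, rule 11, derive a24, a3, a31, a34.
Round 3 — rule 8, derive a22.
Round 4 — rule 1, rule 6, derive a17, a39.
Closure: {a1, a14, a17, a2, a21, a22, a23, a24, a25, a28, a3, a31, a32, a33, a34, a36, a37, a39, a7, a8} — 20 facts.

20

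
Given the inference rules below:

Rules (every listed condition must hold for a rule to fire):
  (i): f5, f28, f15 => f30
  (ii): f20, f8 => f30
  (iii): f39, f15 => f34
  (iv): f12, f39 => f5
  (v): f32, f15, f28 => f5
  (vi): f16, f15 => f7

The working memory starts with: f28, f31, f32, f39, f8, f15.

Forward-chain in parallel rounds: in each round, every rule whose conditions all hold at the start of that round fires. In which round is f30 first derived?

Round 1: (iii) [f39, f15 => f34]; (v) [f32, f15, f28 => f5]. Adds f34, f5.
Round 2: (i) [f5, f28, f15 => f30]. Adds f30.
f30 first appears in round 2.

2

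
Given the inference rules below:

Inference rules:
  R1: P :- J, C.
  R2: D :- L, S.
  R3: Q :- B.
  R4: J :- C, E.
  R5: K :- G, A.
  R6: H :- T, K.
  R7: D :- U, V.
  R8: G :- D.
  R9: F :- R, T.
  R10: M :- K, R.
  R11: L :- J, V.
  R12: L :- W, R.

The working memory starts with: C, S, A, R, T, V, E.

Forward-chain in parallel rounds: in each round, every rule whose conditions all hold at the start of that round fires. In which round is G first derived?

Round 1: R4 [J :- C, E.]; R9 [F :- R, T.]. Adds J, F.
Round 2: R1 [P :- J, C.]; R11 [L :- J, V.]. Adds P, L.
Round 3: R2 [D :- L, S.]. Adds D.
Round 4: R8 [G :- D.]. Adds G.
G first appears in round 4.

4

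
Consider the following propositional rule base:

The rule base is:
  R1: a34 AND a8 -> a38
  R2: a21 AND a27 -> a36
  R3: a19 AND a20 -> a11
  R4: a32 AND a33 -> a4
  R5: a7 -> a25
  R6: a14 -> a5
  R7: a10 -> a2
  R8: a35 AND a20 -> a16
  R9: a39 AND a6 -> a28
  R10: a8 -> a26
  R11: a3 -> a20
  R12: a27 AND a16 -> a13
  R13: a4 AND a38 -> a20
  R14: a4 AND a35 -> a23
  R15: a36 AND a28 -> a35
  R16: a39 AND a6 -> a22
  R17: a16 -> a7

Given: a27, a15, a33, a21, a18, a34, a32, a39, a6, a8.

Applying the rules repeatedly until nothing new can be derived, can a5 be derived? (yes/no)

Round 1 fires R1, R2, R4, R9, R10, R16, giving a38, a36, a4, a28, a26, a22.
Round 2 fires R13, R15, giving a20, a35.
Round 3 fires R8, R14, giving a16, a23.
Round 4 fires R12, R17, giving a13, a7.
Round 5 fires R5, giving a25.
Fixed point reached. a5 is concluded only by R6; R6 needs a14 (never derived).

no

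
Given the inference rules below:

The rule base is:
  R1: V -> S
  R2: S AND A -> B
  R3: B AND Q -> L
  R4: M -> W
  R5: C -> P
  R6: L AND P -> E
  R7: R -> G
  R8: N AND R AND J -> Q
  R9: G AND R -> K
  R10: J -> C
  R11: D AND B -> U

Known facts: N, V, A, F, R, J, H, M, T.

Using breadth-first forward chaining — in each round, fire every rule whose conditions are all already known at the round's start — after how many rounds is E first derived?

4

Round 1 — R1, R4, R7, R8, R10, derive S, W, G, Q, C.
Round 2 — R2, R5, R9, derive B, P, K.
Round 3 — R3, derive L.
Round 4 — R6, derive E.
E first appears in round 4.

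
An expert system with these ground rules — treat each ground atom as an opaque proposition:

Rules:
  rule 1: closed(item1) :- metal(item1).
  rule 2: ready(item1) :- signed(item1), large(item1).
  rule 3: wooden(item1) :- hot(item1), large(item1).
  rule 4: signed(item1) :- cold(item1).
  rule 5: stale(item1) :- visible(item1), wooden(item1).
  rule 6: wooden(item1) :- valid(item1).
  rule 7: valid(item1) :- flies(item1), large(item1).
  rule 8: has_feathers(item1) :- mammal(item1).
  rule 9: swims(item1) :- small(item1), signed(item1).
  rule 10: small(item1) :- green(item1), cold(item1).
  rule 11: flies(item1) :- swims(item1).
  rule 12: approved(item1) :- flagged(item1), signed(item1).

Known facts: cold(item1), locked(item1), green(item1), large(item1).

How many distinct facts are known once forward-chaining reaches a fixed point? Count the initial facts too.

Round 1 — rule 4, rule 10, derive signed(item1), small(item1).
Round 2 — rule 2, rule 9, derive ready(item1), swims(item1).
Round 3 — rule 11, derive flies(item1).
Round 4 — rule 7, derive valid(item1).
Round 5 — rule 6, derive wooden(item1).
Closure: {cold(item1), flies(item1), green(item1), large(item1), locked(item1), ready(item1), signed(item1), small(item1), swims(item1), valid(item1), wooden(item1)} — 11 facts.

11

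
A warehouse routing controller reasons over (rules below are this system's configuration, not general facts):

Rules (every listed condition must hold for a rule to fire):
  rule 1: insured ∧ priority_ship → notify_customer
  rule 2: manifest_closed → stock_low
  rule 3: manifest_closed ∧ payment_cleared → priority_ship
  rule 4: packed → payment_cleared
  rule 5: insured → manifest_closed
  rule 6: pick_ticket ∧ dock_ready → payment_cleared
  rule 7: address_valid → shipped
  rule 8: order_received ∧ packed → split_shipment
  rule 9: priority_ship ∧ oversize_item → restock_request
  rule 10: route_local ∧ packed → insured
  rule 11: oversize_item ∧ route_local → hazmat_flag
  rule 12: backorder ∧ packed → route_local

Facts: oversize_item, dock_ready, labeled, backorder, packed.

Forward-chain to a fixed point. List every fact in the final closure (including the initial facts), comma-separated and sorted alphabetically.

[1] rule 4 [packed → payment_cleared]; rule 12 [backorder ∧ packed → route_local]. ⇒ new: payment_cleared, route_local.
[2] rule 10 [route_local ∧ packed → insured]; rule 11 [oversize_item ∧ route_local → hazmat_flag]. ⇒ new: insured, hazmat_flag.
[3] rule 5 [insured → manifest_closed]. ⇒ new: manifest_closed.
[4] rule 2 [manifest_closed → stock_low]; rule 3 [manifest_closed ∧ payment_cleared → priority_ship]. ⇒ new: stock_low, priority_ship.
[5] rule 1 [insured ∧ priority_ship → notify_customer]; rule 9 [priority_ship ∧ oversize_item → restock_request]. ⇒ new: notify_customer, restock_request.

backorder, dock_ready, hazmat_flag, insured, labeled, manifest_closed, notify_customer, oversize_item, packed, payment_cleared, priority_ship, restock_request, route_local, stock_low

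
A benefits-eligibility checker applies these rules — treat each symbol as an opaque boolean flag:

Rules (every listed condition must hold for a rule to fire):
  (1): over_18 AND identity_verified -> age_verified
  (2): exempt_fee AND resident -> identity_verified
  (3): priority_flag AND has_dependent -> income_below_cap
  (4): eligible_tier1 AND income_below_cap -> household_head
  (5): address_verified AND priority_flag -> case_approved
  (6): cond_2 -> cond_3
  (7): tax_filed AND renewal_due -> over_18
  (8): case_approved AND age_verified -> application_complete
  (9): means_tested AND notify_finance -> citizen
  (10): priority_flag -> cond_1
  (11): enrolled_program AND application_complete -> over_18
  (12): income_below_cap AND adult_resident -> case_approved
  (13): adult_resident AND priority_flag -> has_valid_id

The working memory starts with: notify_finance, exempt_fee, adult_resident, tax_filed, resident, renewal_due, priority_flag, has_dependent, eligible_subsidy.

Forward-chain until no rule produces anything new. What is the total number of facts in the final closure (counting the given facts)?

17

Round 1 fires (2), (3), (7), (10), (13), giving identity_verified, income_below_cap, over_18, cond_1, has_valid_id.
Round 2 fires (1), (12), giving age_verified, case_approved.
Round 3 fires (8), giving application_complete.
Closure: {adult_resident, age_verified, application_complete, case_approved, cond_1, eligible_subsidy, exempt_fee, has_dependent, has_valid_id, identity_verified, income_below_cap, notify_finance, over_18, priority_flag, renewal_due, resident, tax_filed} — 17 facts.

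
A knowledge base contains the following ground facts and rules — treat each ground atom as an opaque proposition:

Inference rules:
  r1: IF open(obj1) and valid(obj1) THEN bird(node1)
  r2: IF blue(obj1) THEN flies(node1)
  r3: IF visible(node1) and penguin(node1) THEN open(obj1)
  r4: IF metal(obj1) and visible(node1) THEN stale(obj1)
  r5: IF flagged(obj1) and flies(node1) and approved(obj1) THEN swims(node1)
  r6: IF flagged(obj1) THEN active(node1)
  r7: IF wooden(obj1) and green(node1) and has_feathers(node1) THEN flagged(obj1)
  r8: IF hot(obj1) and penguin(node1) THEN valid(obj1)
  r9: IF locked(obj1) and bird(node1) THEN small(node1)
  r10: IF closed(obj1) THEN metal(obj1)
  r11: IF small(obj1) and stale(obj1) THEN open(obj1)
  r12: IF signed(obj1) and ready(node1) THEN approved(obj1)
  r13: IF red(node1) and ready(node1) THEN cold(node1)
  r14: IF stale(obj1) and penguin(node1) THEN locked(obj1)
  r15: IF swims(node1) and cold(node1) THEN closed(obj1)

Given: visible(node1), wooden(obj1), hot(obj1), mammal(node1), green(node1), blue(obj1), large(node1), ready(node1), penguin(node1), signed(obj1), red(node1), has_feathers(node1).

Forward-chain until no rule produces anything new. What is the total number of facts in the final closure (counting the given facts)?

Round 1: r2 [IF blue(obj1) THEN flies(node1)]; r3 [IF visible(node1) and penguin(node1) THEN open(obj1)]; r7 [IF wooden(obj1) and green(node1) and has_feathers(node1) THEN flagged(obj1)]; r8 [IF hot(obj1) and penguin(node1) THEN valid(obj1)]; r12 [IF signed(obj1) and ready(node1) THEN approved(obj1)]; r13 [IF red(node1) and ready(node1) THEN cold(node1)]. Adds flies(node1), open(obj1), flagged(obj1), valid(obj1), approved(obj1), cold(node1).
Round 2: r1 [IF open(obj1) and valid(obj1) THEN bird(node1)]; r5 [IF flagged(obj1) and flies(node1) and approved(obj1) THEN swims(node1)]; r6 [IF flagged(obj1) THEN active(node1)]. Adds bird(node1), swims(node1), active(node1).
Round 3: r15 [IF swims(node1) and cold(node1) THEN closed(obj1)]. Adds closed(obj1).
Round 4: r10 [IF closed(obj1) THEN metal(obj1)]. Adds metal(obj1).
Round 5: r4 [IF metal(obj1) and visible(node1) THEN stale(obj1)]. Adds stale(obj1).
Round 6: r14 [IF stale(obj1) and penguin(node1) THEN locked(obj1)]. Adds locked(obj1).
Round 7: r9 [IF locked(obj1) and bird(node1) THEN small(node1)]. Adds small(node1).
Closure: {active(node1), approved(obj1), bird(node1), blue(obj1), closed(obj1), cold(node1), flagged(obj1), flies(node1), green(node1), has_feathers(node1), hot(obj1), large(node1), locked(obj1), mammal(node1), metal(obj1), open(obj1), penguin(node1), ready(node1), red(node1), signed(obj1), small(node1), stale(obj1), swims(node1), valid(obj1), visible(node1), wooden(obj1)} — 26 facts.

26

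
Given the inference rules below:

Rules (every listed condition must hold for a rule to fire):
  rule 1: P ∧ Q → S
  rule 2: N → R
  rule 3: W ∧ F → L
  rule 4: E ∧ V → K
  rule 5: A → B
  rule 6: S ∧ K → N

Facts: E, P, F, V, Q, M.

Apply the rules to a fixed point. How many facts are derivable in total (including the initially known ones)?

10

Round 1 — rule 1, rule 4, derive S, K.
Round 2 — rule 6, derive N.
Round 3 — rule 2, derive R.
Closure: {E, F, K, M, N, P, Q, R, S, V} — 10 facts.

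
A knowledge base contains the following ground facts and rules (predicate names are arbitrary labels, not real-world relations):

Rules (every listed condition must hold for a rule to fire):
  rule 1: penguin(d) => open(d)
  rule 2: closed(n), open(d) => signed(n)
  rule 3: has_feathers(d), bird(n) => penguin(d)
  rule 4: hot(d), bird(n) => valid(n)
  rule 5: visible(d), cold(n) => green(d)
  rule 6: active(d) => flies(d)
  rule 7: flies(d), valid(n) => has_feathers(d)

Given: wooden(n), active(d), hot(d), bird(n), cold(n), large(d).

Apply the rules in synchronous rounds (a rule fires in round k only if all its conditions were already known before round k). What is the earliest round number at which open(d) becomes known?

Round 1 fires rule 4, rule 6, giving valid(n), flies(d).
Round 2 fires rule 7, giving has_feathers(d).
Round 3 fires rule 3, giving penguin(d).
Round 4 fires rule 1, giving open(d).
open(d) first appears in round 4.

4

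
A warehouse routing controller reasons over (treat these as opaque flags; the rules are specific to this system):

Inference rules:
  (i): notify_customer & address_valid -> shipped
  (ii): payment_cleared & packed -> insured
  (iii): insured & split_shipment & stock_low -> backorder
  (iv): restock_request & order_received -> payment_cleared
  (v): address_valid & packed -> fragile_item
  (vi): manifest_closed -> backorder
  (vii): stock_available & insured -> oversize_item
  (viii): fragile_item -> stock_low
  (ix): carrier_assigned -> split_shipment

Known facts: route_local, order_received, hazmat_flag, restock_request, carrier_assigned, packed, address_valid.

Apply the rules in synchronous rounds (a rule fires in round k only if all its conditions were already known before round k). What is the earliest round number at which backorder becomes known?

3

Round 1: (iv) [restock_request & order_received -> payment_cleared]; (v) [address_valid & packed -> fragile_item]; (ix) [carrier_assigned -> split_shipment]. New: payment_cleared, fragile_item, split_shipment.
Round 2: (ii) [payment_cleared & packed -> insured]; (viii) [fragile_item -> stock_low]. New: insured, stock_low.
Round 3: (iii) [insured & split_shipment & stock_low -> backorder]. New: backorder.
backorder first appears in round 3.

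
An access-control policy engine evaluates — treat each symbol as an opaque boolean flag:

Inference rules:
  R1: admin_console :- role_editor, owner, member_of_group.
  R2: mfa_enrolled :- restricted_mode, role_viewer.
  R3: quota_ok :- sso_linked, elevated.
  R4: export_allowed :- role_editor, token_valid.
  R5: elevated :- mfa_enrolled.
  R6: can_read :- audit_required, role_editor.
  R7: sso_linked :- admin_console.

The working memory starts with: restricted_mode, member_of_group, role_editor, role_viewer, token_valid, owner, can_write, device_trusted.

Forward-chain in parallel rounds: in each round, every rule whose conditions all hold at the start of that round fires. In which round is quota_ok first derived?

3

[1] R1 [admin_console :- role_editor, owner, member_of_group.]; R2 [mfa_enrolled :- restricted_mode, role_viewer.]; R4 [export_allowed :- role_editor, token_valid.]. ⇒ new: admin_console, mfa_enrolled, export_allowed.
[2] R5 [elevated :- mfa_enrolled.]; R7 [sso_linked :- admin_console.]. ⇒ new: elevated, sso_linked.
[3] R3 [quota_ok :- sso_linked, elevated.]. ⇒ new: quota_ok.
quota_ok first appears in round 3.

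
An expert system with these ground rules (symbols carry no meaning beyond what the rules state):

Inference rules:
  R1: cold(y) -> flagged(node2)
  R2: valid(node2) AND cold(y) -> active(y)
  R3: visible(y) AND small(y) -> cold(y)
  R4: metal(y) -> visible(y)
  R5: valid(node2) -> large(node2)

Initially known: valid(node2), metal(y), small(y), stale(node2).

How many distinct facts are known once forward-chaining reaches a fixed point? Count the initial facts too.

9

Round 1: R4 [metal(y) -> visible(y)]; R5 [valid(node2) -> large(node2)]. Adds visible(y), large(node2).
Round 2: R3 [visible(y) AND small(y) -> cold(y)]. Adds cold(y).
Round 3: R1 [cold(y) -> flagged(node2)]; R2 [valid(node2) AND cold(y) -> active(y)]. Adds flagged(node2), active(y).
Closure: {active(y), cold(y), flagged(node2), large(node2), metal(y), small(y), stale(node2), valid(node2), visible(y)} — 9 facts.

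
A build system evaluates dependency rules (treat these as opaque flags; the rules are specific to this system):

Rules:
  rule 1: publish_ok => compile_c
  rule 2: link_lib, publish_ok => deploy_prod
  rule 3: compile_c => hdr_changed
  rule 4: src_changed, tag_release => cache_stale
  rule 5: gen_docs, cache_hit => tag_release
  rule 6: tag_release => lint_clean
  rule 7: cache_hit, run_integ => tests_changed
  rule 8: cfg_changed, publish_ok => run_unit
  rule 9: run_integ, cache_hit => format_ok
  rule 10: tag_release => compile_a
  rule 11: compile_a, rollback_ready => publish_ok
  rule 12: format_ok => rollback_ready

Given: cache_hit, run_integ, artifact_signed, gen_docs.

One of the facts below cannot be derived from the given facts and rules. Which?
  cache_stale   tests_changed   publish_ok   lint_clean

Round 1: rule 5 [gen_docs, cache_hit => tag_release]; rule 7 [cache_hit, run_integ => tests_changed]; rule 9 [run_integ, cache_hit => format_ok]. New: tag_release, tests_changed, format_ok.
Round 2: rule 6 [tag_release => lint_clean]; rule 10 [tag_release => compile_a]; rule 12 [format_ok => rollback_ready]. New: lint_clean, compile_a, rollback_ready.
Round 3: rule 11 [compile_a, rollback_ready => publish_ok]. New: publish_ok.
Round 4: rule 1 [publish_ok => compile_c]. New: compile_c.
Round 5: rule 3 [compile_c => hdr_changed]. New: hdr_changed.
Derived: publish_ok (round 3), tests_changed (round 1), lint_clean (round 2). cache_stale never appears in any round.

cache_stale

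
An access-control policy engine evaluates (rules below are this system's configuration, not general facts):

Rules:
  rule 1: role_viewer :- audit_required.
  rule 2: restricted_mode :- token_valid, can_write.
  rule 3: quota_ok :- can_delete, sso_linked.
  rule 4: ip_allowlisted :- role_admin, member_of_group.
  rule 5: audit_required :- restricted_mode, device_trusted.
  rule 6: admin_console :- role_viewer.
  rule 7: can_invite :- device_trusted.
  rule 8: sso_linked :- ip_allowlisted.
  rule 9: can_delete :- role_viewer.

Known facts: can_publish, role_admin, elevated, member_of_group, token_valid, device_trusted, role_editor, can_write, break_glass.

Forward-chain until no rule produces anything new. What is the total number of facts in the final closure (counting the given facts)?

18

[1] rule 2 [restricted_mode :- token_valid, can_write.]; rule 4 [ip_allowlisted :- role_admin, member_of_group.]; rule 7 [can_invite :- device_trusted.]. ⇒ new: restricted_mode, ip_allowlisted, can_invite.
[2] rule 5 [audit_required :- restricted_mode, device_trusted.]; rule 8 [sso_linked :- ip_allowlisted.]. ⇒ new: audit_required, sso_linked.
[3] rule 1 [role_viewer :- audit_required.]. ⇒ new: role_viewer.
[4] rule 6 [admin_console :- role_viewer.]; rule 9 [can_delete :- role_viewer.]. ⇒ new: admin_console, can_delete.
[5] rule 3 [quota_ok :- can_delete, sso_linked.]. ⇒ new: quota_ok.
Closure: {admin_console, audit_required, break_glass, can_delete, can_invite, can_publish, can_write, device_trusted, elevated, ip_allowlisted, member_of_group, quota_ok, restricted_mode, role_admin, role_editor, role_viewer, sso_linked, token_valid} — 18 facts.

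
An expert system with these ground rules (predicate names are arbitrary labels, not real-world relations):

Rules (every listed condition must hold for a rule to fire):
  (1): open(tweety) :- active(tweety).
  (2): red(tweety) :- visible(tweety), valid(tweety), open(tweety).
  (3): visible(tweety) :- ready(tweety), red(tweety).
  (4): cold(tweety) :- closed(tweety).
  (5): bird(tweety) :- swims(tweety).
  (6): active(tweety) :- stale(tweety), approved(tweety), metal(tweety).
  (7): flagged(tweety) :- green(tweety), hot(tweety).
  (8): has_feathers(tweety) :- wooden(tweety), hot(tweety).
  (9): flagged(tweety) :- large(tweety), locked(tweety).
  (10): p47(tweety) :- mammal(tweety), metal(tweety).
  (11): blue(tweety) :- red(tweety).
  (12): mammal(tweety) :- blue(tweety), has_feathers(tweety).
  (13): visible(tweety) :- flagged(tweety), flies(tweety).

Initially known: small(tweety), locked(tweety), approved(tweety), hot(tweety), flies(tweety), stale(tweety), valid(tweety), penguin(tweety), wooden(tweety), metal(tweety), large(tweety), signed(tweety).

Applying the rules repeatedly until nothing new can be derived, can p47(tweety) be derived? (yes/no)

yes

Round 1 fires (6), (8), (9), giving active(tweety), has_feathers(tweety), flagged(tweety).
Round 2 fires (1), (13), giving open(tweety), visible(tweety).
Round 3 fires (2), giving red(tweety).
Round 4 fires (11), giving blue(tweety).
Round 5 fires (12), giving mammal(tweety).
Round 6 fires (10), giving p47(tweety).
p47(tweety) appears in round 6, so it is derivable.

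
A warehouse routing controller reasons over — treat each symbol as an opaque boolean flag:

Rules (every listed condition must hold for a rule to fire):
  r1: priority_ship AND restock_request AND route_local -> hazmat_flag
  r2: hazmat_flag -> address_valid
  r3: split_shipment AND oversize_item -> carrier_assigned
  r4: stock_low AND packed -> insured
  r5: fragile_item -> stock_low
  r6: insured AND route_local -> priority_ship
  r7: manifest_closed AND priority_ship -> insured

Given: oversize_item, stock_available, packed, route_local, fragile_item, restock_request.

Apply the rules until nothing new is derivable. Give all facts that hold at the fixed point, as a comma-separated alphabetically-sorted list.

Round 1 fires r5, giving stock_low.
Round 2 fires r4, giving insured.
Round 3 fires r6, giving priority_ship.
Round 4 fires r1, giving hazmat_flag.
Round 5 fires r2, giving address_valid.

address_valid, fragile_item, hazmat_flag, insured, oversize_item, packed, priority_ship, restock_request, route_local, stock_available, stock_low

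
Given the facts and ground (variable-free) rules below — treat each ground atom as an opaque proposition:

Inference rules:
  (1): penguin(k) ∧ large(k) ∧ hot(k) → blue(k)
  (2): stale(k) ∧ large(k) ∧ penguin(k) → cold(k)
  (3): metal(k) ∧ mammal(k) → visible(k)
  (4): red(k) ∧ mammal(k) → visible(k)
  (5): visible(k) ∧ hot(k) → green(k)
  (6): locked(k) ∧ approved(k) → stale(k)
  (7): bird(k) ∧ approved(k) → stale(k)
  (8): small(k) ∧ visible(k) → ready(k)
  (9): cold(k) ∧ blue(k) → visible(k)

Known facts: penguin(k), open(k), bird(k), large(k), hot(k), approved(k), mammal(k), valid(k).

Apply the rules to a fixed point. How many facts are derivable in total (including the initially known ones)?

13

Round 1: (1) [penguin(k) ∧ large(k) ∧ hot(k) → blue(k)]; (7) [bird(k) ∧ approved(k) → stale(k)]. New: blue(k), stale(k).
Round 2: (2) [stale(k) ∧ large(k) ∧ penguin(k) → cold(k)]. New: cold(k).
Round 3: (9) [cold(k) ∧ blue(k) → visible(k)]. New: visible(k).
Round 4: (5) [visible(k) ∧ hot(k) → green(k)]. New: green(k).
Closure: {approved(k), bird(k), blue(k), cold(k), green(k), hot(k), large(k), mammal(k), open(k), penguin(k), stale(k), valid(k), visible(k)} — 13 facts.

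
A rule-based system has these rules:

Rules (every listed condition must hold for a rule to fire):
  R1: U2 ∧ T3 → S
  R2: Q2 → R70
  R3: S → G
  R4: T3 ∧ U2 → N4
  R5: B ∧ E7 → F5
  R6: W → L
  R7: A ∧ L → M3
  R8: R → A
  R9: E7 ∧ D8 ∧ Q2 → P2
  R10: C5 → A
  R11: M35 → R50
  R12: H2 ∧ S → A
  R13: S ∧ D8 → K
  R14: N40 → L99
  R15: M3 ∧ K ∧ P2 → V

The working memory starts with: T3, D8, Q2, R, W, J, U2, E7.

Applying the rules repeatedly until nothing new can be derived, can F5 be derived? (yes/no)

no

[1] R1 [U2 ∧ T3 → S]; R2 [Q2 → R70]; R4 [T3 ∧ U2 → N4]; R6 [W → L]; R8 [R → A]; R9 [E7 ∧ D8 ∧ Q2 → P2]. ⇒ new: S, R70, N4, L, A, P2.
[2] R3 [S → G]; R7 [A ∧ L → M3]; R13 [S ∧ D8 → K]. ⇒ new: G, M3, K.
[3] R15 [M3 ∧ K ∧ P2 → V]. ⇒ new: V.
Fixed point reached. F5 is concluded only by R5; R5 needs B (never derived).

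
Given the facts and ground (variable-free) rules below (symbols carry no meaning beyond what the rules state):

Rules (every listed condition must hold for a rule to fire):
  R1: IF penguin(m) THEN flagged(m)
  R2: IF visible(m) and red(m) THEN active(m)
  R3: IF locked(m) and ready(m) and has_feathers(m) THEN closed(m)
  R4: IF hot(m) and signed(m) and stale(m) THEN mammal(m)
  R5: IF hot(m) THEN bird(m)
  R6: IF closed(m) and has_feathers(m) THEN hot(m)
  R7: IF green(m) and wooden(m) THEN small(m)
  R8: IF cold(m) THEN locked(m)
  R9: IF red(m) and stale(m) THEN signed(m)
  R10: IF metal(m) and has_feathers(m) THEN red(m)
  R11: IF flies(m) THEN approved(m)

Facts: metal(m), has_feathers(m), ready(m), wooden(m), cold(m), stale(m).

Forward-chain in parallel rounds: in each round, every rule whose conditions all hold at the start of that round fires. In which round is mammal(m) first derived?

Round 1: R8 [IF cold(m) THEN locked(m)]; R10 [IF metal(m) and has_feathers(m) THEN red(m)]. New: locked(m), red(m).
Round 2: R3 [IF locked(m) and ready(m) and has_feathers(m) THEN closed(m)]; R9 [IF red(m) and stale(m) THEN signed(m)]. New: closed(m), signed(m).
Round 3: R6 [IF closed(m) and has_feathers(m) THEN hot(m)]. New: hot(m).
Round 4: R4 [IF hot(m) and signed(m) and stale(m) THEN mammal(m)]; R5 [IF hot(m) THEN bird(m)]. New: mammal(m), bird(m).
mammal(m) first appears in round 4.

4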